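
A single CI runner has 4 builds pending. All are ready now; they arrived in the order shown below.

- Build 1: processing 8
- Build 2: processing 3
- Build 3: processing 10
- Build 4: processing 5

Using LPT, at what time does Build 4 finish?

LPT (decreasing processing time): Build 3 Build 1 Build 4 Build 2.
Build 3: 0→10
Build 1: 10→18
Build 4: 18→23

23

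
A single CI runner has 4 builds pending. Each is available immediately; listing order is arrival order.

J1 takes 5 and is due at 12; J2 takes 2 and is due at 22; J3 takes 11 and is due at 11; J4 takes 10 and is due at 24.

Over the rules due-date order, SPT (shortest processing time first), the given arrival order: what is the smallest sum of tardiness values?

EDD (increasing due date): J3 J1 J2 J4.
J3: 0→11, due 11, tardiness 0
J1: 11→16, due 12, tardiness 4
J2: 16→18, due 22, tardiness 0
J4: 18→28, due 24, tardiness 4
Sum = 0+4+0+4 = 8.
SPT (increasing processing time): J2 J1 J4 J3.
J2: 0→2, due 22, tardiness 0
J1: 2→7, due 12, tardiness 0
J4: 7→17, due 24, tardiness 0
J3: 17→28, due 11, tardiness 17
Sum = 0+0+0+17 = 17.
FIFO (arrival order): J1 J2 J3 J4.
J1: 0→5, due 12, tardiness 0
J2: 5→7, due 22, tardiness 0
J3: 7→18, due 11, tardiness 7
J4: 18→28, due 24, tardiness 4
Sum = 0+0+7+4 = 11.
EDD 8, SPT 17, FIFO 11 → minimum 8.

8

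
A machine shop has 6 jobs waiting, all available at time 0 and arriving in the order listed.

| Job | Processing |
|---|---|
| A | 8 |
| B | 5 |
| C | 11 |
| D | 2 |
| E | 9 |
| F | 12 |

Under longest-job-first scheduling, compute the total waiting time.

LPT (decreasing processing time): F C E A B D.
F: waits 0, runs 0→12
C: waits 12, runs 12→23
E: waits 23, runs 23→32
A: waits 32, runs 32→40
B: waits 40, runs 40→45
D: waits 45, runs 45→47
Sum = 0+12+23+32+40+45 = 152.

152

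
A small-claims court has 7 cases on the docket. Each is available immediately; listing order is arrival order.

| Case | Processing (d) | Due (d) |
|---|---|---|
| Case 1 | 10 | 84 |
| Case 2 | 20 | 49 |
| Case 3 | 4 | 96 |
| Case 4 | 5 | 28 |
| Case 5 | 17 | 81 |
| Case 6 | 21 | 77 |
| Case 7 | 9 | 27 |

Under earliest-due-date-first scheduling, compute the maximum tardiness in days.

0

EDD (increasing due date): Case 7 Case 4 Case 2 Case 6 Case 5 Case 1 Case 3.
Case 7: 0→9, due 27, tardiness 0
Case 4: 9→14, due 28, tardiness 0
Case 2: 14→34, due 49, tardiness 0
Case 6: 34→55, due 77, tardiness 0
Case 5: 55→72, due 81, tardiness 0
Case 1: 72→82, due 84, tardiness 0
Case 3: 82→86, due 96, tardiness 0
Maximum = 0.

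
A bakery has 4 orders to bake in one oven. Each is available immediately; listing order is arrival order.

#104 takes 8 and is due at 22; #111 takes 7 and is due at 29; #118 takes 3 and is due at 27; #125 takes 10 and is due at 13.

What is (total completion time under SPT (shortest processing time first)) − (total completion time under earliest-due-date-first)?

SPT (increasing processing time): #118 #111 #104 #125.
#118: 0→3
#111: 3→10
#104: 10→18
#125: 18→28
Sum = 3+10+18+28 = 59.
EDD (increasing due date): #125 #104 #118 #111.
#125: 0→10
#104: 10→18
#118: 18→21
#111: 21→28
Sum = 10+18+21+28 = 77.
Difference = 59 − 77 = -18.

-18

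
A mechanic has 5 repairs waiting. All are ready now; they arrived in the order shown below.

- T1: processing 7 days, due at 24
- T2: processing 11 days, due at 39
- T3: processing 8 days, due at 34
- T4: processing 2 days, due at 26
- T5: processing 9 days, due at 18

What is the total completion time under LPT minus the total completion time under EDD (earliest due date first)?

LPT (decreasing processing time): T2 T5 T3 T1 T4.
T2: 0→11
T5: 11→20
T3: 20→28
T1: 28→35
T4: 35→37
Sum = 11+20+28+35+37 = 131.
EDD (increasing due date): T5 T1 T4 T3 T2.
T5: 0→9
T1: 9→16
T4: 16→18
T3: 18→26
T2: 26→37
Sum = 9+16+18+26+37 = 106.
Difference = 131 − 106 = 25.

25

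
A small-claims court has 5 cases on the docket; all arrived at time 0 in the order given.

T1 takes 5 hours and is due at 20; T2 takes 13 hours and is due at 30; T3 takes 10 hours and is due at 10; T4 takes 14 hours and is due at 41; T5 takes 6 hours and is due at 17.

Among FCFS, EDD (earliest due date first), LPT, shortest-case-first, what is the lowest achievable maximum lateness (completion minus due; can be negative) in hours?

FIFO (arrival order): T1 T2 T3 T4 T5.
T1: 0→5, due 20, lateness -15
T2: 5→18, due 30, lateness -12
T3: 18→28, due 10, lateness 18
T4: 28→42, due 41, lateness 1
T5: 42→48, due 17, lateness 31
Maximum = 31.
EDD (increasing due date): T3 T5 T1 T2 T4.
T3: 0→10, due 10, lateness 0
T5: 10→16, due 17, lateness -1
T1: 16→21, due 20, lateness 1
T2: 21→34, due 30, lateness 4
T4: 34→48, due 41, lateness 7
Maximum = 7.
LPT (decreasing processing time): T4 T2 T3 T5 T1.
T4: 0→14, due 41, lateness -27
T2: 14→27, due 30, lateness -3
T3: 27→37, due 10, lateness 27
T5: 37→43, due 17, lateness 26
T1: 43→48, due 20, lateness 28
Maximum = 28.
SPT (increasing processing time): T1 T5 T3 T2 T4.
T1: 0→5, due 20, lateness -15
T5: 5→11, due 17, lateness -6
T3: 11→21, due 10, lateness 11
T2: 21→34, due 30, lateness 4
T4: 34→48, due 41, lateness 7
Maximum = 11.
FIFO 31, EDD 7, LPT 28, SPT 11 → minimum 7.

7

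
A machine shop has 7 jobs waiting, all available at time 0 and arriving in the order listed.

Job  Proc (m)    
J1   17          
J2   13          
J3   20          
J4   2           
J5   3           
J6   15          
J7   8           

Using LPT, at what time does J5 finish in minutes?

76

LPT (decreasing processing time): J3 J1 J6 J2 J7 J5 J4.
J3: 0→20
J1: 20→37
J6: 37→52
J2: 52→65
J7: 65→73
J5: 73→76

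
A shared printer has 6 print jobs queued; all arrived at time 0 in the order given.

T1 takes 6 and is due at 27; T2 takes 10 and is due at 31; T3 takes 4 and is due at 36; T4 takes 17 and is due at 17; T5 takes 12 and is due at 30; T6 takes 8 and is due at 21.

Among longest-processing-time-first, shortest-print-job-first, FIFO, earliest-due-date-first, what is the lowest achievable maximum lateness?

LPT (decreasing processing time): T4 T5 T2 T6 T1 T3.
T4: 0→17, due 17, lateness 0
T5: 17→29, due 30, lateness -1
T2: 29→39, due 31, lateness 8
T6: 39→47, due 21, lateness 26
T1: 47→53, due 27, lateness 26
T3: 53→57, due 36, lateness 21
Maximum = 26.
SPT (increasing processing time): T3 T1 T6 T2 T5 T4.
T3: 0→4, due 36, lateness -32
T1: 4→10, due 27, lateness -17
T6: 10→18, due 21, lateness -3
T2: 18→28, due 31, lateness -3
T5: 28→40, due 30, lateness 10
T4: 40→57, due 17, lateness 40
Maximum = 40.
FIFO (arrival order): T1 T2 T3 T4 T5 T6.
T1: 0→6, due 27, lateness -21
T2: 6→16, due 31, lateness -15
T3: 16→20, due 36, lateness -16
T4: 20→37, due 17, lateness 20
T5: 37→49, due 30, lateness 19
T6: 49→57, due 21, lateness 36
Maximum = 36.
EDD (increasing due date): T4 T6 T1 T5 T2 T3.
T4: 0→17, due 17, lateness 0
T6: 17→25, due 21, lateness 4
T1: 25→31, due 27, lateness 4
T5: 31→43, due 30, lateness 13
T2: 43→53, due 31, lateness 22
T3: 53→57, due 36, lateness 21
Maximum = 22.
LPT 26, SPT 40, FIFO 36, EDD 22 → minimum 22.

22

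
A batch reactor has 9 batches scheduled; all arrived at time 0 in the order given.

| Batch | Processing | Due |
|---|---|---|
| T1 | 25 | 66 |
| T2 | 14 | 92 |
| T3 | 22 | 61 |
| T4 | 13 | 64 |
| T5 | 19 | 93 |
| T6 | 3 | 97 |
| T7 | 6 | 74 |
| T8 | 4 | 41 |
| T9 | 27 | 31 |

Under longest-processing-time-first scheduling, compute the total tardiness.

LPT (decreasing processing time): T9 T1 T3 T5 T2 T4 T7 T8 T6.
T9: 0→27, due 31, tardiness 0
T1: 27→52, due 66, tardiness 0
T3: 52→74, due 61, tardiness 13
T5: 74→93, due 93, tardiness 0
T2: 93→107, due 92, tardiness 15
T4: 107→120, due 64, tardiness 56
T7: 120→126, due 74, tardiness 52
T8: 126→130, due 41, tardiness 89
T6: 130→133, due 97, tardiness 36
Sum = 0+0+13+0+15+56+52+89+36 = 261.

261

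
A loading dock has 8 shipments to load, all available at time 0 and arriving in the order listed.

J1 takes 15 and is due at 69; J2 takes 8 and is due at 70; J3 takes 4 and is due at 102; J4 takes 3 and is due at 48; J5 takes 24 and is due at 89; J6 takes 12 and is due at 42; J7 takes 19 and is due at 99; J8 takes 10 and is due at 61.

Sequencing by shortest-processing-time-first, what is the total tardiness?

SPT (increasing processing time): J4 J3 J2 J8 J6 J1 J7 J5.
J4: 0→3, due 48, tardiness 0
J3: 3→7, due 102, tardiness 0
J2: 7→15, due 70, tardiness 0
J8: 15→25, due 61, tardiness 0
J6: 25→37, due 42, tardiness 0
J1: 37→52, due 69, tardiness 0
J7: 52→71, due 99, tardiness 0
J5: 71→95, due 89, tardiness 6
Sum = 0+0+0+0+0+0+0+6 = 6.

6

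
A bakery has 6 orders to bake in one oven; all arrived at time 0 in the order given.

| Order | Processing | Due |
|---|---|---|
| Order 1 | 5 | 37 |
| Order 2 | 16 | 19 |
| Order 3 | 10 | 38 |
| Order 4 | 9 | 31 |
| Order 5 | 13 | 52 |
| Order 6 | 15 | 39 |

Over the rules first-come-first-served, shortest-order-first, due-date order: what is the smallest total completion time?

FIFO (arrival order): Order 1 Order 2 Order 3 Order 4 Order 5 Order 6.
Order 1: 0→5
Order 2: 5→21
Order 3: 21→31
Order 4: 31→40
Order 5: 40→53
Order 6: 53→68
Sum = 5+21+31+40+53+68 = 218.
SPT (increasing processing time): Order 1 Order 4 Order 3 Order 5 Order 6 Order 2.
Order 1: 0→5
Order 4: 5→14
Order 3: 14→24
Order 5: 24→37
Order 6: 37→52
Order 2: 52→68
Sum = 5+14+24+37+52+68 = 200.
EDD (increasing due date): Order 2 Order 4 Order 1 Order 3 Order 6 Order 5.
Order 2: 0→16
Order 4: 16→25
Order 1: 25→30
Order 3: 30→40
Order 6: 40→55
Order 5: 55→68
Sum = 16+25+30+40+55+68 = 234.
FIFO 218, SPT 200, EDD 234 → minimum 200.

200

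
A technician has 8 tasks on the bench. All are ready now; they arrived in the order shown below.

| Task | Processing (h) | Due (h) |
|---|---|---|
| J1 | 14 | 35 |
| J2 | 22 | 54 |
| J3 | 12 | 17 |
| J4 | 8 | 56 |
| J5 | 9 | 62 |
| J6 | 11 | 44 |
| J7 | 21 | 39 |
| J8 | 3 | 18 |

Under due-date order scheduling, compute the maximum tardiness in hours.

38

EDD (increasing due date): J3 J8 J1 J7 J6 J2 J4 J5.
J3: 0→12, due 17, tardiness 0
J8: 12→15, due 18, tardiness 0
J1: 15→29, due 35, tardiness 0
J7: 29→50, due 39, tardiness 11
J6: 50→61, due 44, tardiness 17
J2: 61→83, due 54, tardiness 29
J4: 83→91, due 56, tardiness 35
J5: 91→100, due 62, tardiness 38
Maximum = 38.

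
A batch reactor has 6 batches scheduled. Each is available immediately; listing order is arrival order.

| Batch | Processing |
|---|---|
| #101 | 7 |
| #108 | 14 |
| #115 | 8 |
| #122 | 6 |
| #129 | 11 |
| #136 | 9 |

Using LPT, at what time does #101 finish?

49

LPT (decreasing processing time): #108 #129 #136 #115 #101 #122.
#108: 0→14
#129: 14→25
#136: 25→34
#115: 34→42
#101: 42→49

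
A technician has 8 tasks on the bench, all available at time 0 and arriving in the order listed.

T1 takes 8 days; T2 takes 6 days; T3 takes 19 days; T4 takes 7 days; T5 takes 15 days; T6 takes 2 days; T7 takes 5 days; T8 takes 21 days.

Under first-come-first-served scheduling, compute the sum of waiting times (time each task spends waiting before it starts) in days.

FIFO (arrival order): T1 T2 T3 T4 T5 T6 T7 T8.
T1: waits 0, runs 0→8
T2: waits 8, runs 8→14
T3: waits 14, runs 14→33
T4: waits 33, runs 33→40
T5: waits 40, runs 40→55
T6: waits 55, runs 55→57
T7: waits 57, runs 57→62
T8: waits 62, runs 62→83
Sum = 0+8+14+33+40+55+57+62 = 269.

269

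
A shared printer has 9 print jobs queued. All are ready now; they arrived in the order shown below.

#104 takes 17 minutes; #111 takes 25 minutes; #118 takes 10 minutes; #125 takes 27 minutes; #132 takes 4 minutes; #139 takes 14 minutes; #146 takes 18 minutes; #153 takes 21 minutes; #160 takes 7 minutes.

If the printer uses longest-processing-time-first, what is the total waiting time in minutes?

LPT (decreasing processing time): #125 #111 #153 #146 #104 #139 #118 #160 #132.
#125: waits 0, runs 0→27
#111: waits 27, runs 27→52
#153: waits 52, runs 52→73
#146: waits 73, runs 73→91
#104: waits 91, runs 91→108
#139: waits 108, runs 108→122
#118: waits 122, runs 122→132
#160: waits 132, runs 132→139
#132: waits 139, runs 139→143
Sum = 0+27+52+73+91+108+122+132+139 = 744.

744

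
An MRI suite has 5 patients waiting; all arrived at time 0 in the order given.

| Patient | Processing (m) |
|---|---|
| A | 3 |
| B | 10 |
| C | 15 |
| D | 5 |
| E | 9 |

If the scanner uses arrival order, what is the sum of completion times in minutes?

FIFO (arrival order): A B C D E.
A: 0→3
B: 3→13
C: 13→28
D: 28→33
E: 33→42
Sum = 3+13+28+33+42 = 119.

119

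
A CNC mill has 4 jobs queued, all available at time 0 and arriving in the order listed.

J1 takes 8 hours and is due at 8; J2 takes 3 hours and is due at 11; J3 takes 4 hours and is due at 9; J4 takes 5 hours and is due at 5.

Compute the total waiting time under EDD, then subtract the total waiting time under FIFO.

1

EDD (increasing due date): J4 J1 J3 J2.
J4: waits 0, runs 0→5
J1: waits 5, runs 5→13
J3: waits 13, runs 13→17
J2: waits 17, runs 17→20
Sum = 0+5+13+17 = 35.
FIFO (arrival order): J1 J2 J3 J4.
J1: waits 0, runs 0→8
J2: waits 8, runs 8→11
J3: waits 11, runs 11→15
J4: waits 15, runs 15→20
Sum = 0+8+11+15 = 34.
Difference = 35 − 34 = 1.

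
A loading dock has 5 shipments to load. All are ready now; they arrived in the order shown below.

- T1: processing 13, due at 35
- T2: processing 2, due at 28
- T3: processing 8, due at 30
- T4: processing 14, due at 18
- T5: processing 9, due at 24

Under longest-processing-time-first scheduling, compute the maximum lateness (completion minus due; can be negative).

LPT (decreasing processing time): T4 T1 T5 T3 T2.
T4: 0→14, due 18, lateness -4
T1: 14→27, due 35, lateness -8
T5: 27→36, due 24, lateness 12
T3: 36→44, due 30, lateness 14
T2: 44→46, due 28, lateness 18
Maximum = 18.

18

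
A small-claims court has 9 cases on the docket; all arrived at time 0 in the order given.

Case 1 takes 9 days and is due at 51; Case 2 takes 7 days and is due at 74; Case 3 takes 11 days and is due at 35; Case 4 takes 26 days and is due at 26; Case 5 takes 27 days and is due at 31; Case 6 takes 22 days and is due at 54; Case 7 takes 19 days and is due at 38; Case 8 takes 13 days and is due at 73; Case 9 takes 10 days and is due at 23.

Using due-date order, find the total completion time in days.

783

EDD (increasing due date): Case 9 Case 4 Case 5 Case 3 Case 7 Case 1 Case 6 Case 8 Case 2.
Case 9: 0→10
Case 4: 10→36
Case 5: 36→63
Case 3: 63→74
Case 7: 74→93
Case 1: 93→102
Case 6: 102→124
Case 8: 124→137
Case 2: 137→144
Sum = 10+36+63+74+93+102+124+137+144 = 783.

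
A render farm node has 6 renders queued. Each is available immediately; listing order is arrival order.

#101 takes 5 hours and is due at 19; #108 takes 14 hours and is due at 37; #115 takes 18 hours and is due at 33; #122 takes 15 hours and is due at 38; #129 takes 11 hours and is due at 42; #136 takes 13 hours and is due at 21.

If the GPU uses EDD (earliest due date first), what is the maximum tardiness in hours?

34

EDD (increasing due date): #101 #136 #115 #108 #122 #129.
#101: 0→5, due 19, tardiness 0
#136: 5→18, due 21, tardiness 0
#115: 18→36, due 33, tardiness 3
#108: 36→50, due 37, tardiness 13
#122: 50→65, due 38, tardiness 27
#129: 65→76, due 42, tardiness 34
Maximum = 34.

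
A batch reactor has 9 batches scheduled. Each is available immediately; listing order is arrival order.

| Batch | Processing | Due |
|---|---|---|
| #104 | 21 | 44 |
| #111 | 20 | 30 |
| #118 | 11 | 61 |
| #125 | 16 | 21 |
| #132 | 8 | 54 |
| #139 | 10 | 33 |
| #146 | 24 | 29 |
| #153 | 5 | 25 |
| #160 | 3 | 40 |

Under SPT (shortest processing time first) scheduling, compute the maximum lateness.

89

SPT (increasing processing time): #160 #153 #132 #139 #118 #125 #111 #104 #146.
#160: 0→3, due 40, lateness -37
#153: 3→8, due 25, lateness -17
#132: 8→16, due 54, lateness -38
#139: 16→26, due 33, lateness -7
#118: 26→37, due 61, lateness -24
#125: 37→53, due 21, lateness 32
#111: 53→73, due 30, lateness 43
#104: 73→94, due 44, lateness 50
#146: 94→118, due 29, lateness 89
Maximum = 89.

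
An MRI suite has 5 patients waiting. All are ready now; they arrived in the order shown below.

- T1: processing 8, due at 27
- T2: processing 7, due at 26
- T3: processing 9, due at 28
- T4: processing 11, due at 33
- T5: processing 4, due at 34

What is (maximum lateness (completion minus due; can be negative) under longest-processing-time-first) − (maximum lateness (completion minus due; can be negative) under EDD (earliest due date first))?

4

LPT (decreasing processing time): T4 T3 T1 T2 T5.
T4: 0→11, due 33, lateness -22
T3: 11→20, due 28, lateness -8
T1: 20→28, due 27, lateness 1
T2: 28→35, due 26, lateness 9
T5: 35→39, due 34, lateness 5
Maximum = 9.
EDD (increasing due date): T2 T1 T3 T4 T5.
T2: 0→7, due 26, lateness -19
T1: 7→15, due 27, lateness -12
T3: 15→24, due 28, lateness -4
T4: 24→35, due 33, lateness 2
T5: 35→39, due 34, lateness 5
Maximum = 5.
Difference = 9 − 5 = 4.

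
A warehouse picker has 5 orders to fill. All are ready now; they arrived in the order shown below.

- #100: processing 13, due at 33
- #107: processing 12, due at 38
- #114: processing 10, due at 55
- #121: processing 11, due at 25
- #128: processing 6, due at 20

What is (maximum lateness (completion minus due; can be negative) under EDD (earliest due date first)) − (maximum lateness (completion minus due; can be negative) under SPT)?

EDD (increasing due date): #128 #121 #100 #107 #114.
#128: 0→6, due 20, lateness -14
#121: 6→17, due 25, lateness -8
#100: 17→30, due 33, lateness -3
#107: 30→42, due 38, lateness 4
#114: 42→52, due 55, lateness -3
Maximum = 4.
SPT (increasing processing time): #128 #114 #121 #107 #100.
#128: 0→6, due 20, lateness -14
#114: 6→16, due 55, lateness -39
#121: 16→27, due 25, lateness 2
#107: 27→39, due 38, lateness 1
#100: 39→52, due 33, lateness 19
Maximum = 19.
Difference = 4 − 19 = -15.

-15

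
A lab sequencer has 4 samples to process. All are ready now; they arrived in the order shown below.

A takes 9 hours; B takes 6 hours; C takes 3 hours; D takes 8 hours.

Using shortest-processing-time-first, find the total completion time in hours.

SPT (increasing processing time): C B D A.
C: 0→3
B: 3→9
D: 9→17
A: 17→26
Sum = 3+9+17+26 = 55.

55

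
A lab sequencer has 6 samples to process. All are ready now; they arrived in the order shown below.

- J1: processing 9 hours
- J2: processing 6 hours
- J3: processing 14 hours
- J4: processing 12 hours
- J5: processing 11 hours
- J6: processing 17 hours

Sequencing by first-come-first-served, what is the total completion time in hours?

215

FIFO (arrival order): J1 J2 J3 J4 J5 J6.
J1: 0→9
J2: 9→15
J3: 15→29
J4: 29→41
J5: 41→52
J6: 52→69
Sum = 9+15+29+41+52+69 = 215.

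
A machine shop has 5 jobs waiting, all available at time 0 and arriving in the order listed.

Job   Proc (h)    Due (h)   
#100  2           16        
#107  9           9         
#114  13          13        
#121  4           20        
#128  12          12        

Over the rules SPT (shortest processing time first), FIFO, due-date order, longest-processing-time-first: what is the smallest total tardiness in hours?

48

SPT (increasing processing time): #100 #121 #107 #128 #114.
#100: 0→2, due 16, tardiness 0
#121: 2→6, due 20, tardiness 0
#107: 6→15, due 9, tardiness 6
#128: 15→27, due 12, tardiness 15
#114: 27→40, due 13, tardiness 27
Sum = 0+0+6+15+27 = 48.
FIFO (arrival order): #100 #107 #114 #121 #128.
#100: 0→2, due 16, tardiness 0
#107: 2→11, due 9, tardiness 2
#114: 11→24, due 13, tardiness 11
#121: 24→28, due 20, tardiness 8
#128: 28→40, due 12, tardiness 28
Sum = 0+2+11+8+28 = 49.
EDD (increasing due date): #107 #128 #114 #100 #121.
#107: 0→9, due 9, tardiness 0
#128: 9→21, due 12, tardiness 9
#114: 21→34, due 13, tardiness 21
#100: 34→36, due 16, tardiness 20
#121: 36→40, due 20, tardiness 20
Sum = 0+9+21+20+20 = 70.
LPT (decreasing processing time): #114 #128 #107 #121 #100.
#114: 0→13, due 13, tardiness 0
#128: 13→25, due 12, tardiness 13
#107: 25→34, due 9, tardiness 25
#121: 34→38, due 20, tardiness 18
#100: 38→40, due 16, tardiness 24
Sum = 0+13+25+18+24 = 80.
SPT 48, FIFO 49, EDD 70, LPT 80 → minimum 48.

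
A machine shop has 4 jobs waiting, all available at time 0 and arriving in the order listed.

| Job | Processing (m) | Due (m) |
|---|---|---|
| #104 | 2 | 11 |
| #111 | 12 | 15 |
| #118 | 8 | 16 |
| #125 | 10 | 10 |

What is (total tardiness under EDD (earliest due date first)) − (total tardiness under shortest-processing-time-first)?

EDD (increasing due date): #125 #104 #111 #118.
#125: 0→10, due 10, tardiness 0
#104: 10→12, due 11, tardiness 1
#111: 12→24, due 15, tardiness 9
#118: 24→32, due 16, tardiness 16
Sum = 0+1+9+16 = 26.
SPT (increasing processing time): #104 #118 #125 #111.
#104: 0→2, due 11, tardiness 0
#118: 2→10, due 16, tardiness 0
#125: 10→20, due 10, tardiness 10
#111: 20→32, due 15, tardiness 17
Sum = 0+0+10+17 = 27.
Difference = 26 − 27 = -1.

-1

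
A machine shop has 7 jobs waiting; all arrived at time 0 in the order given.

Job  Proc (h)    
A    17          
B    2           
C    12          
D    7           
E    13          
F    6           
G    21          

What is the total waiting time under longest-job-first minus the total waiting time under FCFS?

106

LPT (decreasing processing time): G A E C D F B.
G: waits 0, runs 0→21
A: waits 21, runs 21→38
E: waits 38, runs 38→51
C: waits 51, runs 51→63
D: waits 63, runs 63→70
F: waits 70, runs 70→76
B: waits 76, runs 76→78
Sum = 0+21+38+51+63+70+76 = 319.
FIFO (arrival order): A B C D E F G.
A: waits 0, runs 0→17
B: waits 17, runs 17→19
C: waits 19, runs 19→31
D: waits 31, runs 31→38
E: waits 38, runs 38→51
F: waits 51, runs 51→57
G: waits 57, runs 57→78
Sum = 0+17+19+31+38+51+57 = 213.
Difference = 319 − 213 = 106.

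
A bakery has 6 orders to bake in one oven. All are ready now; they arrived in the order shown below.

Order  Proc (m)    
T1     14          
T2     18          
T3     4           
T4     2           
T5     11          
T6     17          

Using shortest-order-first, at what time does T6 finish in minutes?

48

SPT (increasing processing time): T4 T3 T5 T1 T6 T2.
T4: 0→2
T3: 2→6
T5: 6→17
T1: 17→31
T6: 31→48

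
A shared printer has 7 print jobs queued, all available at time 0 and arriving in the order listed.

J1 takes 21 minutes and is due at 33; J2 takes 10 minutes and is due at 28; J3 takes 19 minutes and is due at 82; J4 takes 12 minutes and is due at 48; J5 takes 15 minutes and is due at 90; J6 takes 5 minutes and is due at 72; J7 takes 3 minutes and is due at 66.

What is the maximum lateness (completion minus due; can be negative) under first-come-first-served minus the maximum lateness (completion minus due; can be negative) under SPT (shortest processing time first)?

-33

FIFO (arrival order): J1 J2 J3 J4 J5 J6 J7.
J1: 0→21, due 33, lateness -12
J2: 21→31, due 28, lateness 3
J3: 31→50, due 82, lateness -32
J4: 50→62, due 48, lateness 14
J5: 62→77, due 90, lateness -13
J6: 77→82, due 72, lateness 10
J7: 82→85, due 66, lateness 19
Maximum = 19.
SPT (increasing processing time): J7 J6 J2 J4 J5 J3 J1.
J7: 0→3, due 66, lateness -63
J6: 3→8, due 72, lateness -64
J2: 8→18, due 28, lateness -10
J4: 18→30, due 48, lateness -18
J5: 30→45, due 90, lateness -45
J3: 45→64, due 82, lateness -18
J1: 64→85, due 33, lateness 52
Maximum = 52.
Difference = 19 − 52 = -33.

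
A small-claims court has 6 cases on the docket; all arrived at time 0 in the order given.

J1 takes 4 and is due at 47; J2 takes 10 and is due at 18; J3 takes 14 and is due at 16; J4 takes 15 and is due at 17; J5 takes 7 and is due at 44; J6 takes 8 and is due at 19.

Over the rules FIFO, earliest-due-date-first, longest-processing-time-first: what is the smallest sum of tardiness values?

FIFO (arrival order): J1 J2 J3 J4 J5 J6.
J1: 0→4, due 47, tardiness 0
J2: 4→14, due 18, tardiness 0
J3: 14→28, due 16, tardiness 12
J4: 28→43, due 17, tardiness 26
J5: 43→50, due 44, tardiness 6
J6: 50→58, due 19, tardiness 39
Sum = 0+0+12+26+6+39 = 83.
EDD (increasing due date): J3 J4 J2 J6 J5 J1.
J3: 0→14, due 16, tardiness 0
J4: 14→29, due 17, tardiness 12
J2: 29→39, due 18, tardiness 21
J6: 39→47, due 19, tardiness 28
J5: 47→54, due 44, tardiness 10
J1: 54→58, due 47, tardiness 11
Sum = 0+12+21+28+10+11 = 82.
LPT (decreasing processing time): J4 J3 J2 J6 J5 J1.
J4: 0→15, due 17, tardiness 0
J3: 15→29, due 16, tardiness 13
J2: 29→39, due 18, tardiness 21
J6: 39→47, due 19, tardiness 28
J5: 47→54, due 44, tardiness 10
J1: 54→58, due 47, tardiness 11
Sum = 0+13+21+28+10+11 = 83.
FIFO 83, EDD 82, LPT 83 → minimum 82.

82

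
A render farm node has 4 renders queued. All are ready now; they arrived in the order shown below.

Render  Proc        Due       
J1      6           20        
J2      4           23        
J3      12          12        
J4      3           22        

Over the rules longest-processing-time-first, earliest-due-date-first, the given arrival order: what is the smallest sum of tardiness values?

LPT (decreasing processing time): J3 J1 J2 J4.
J3: 0→12, due 12, tardiness 0
J1: 12→18, due 20, tardiness 0
J2: 18→22, due 23, tardiness 0
J4: 22→25, due 22, tardiness 3
Sum = 0+0+0+3 = 3.
EDD (increasing due date): J3 J1 J4 J2.
J3: 0→12, due 12, tardiness 0
J1: 12→18, due 20, tardiness 0
J4: 18→21, due 22, tardiness 0
J2: 21→25, due 23, tardiness 2
Sum = 0+0+0+2 = 2.
FIFO (arrival order): J1 J2 J3 J4.
J1: 0→6, due 20, tardiness 0
J2: 6→10, due 23, tardiness 0
J3: 10→22, due 12, tardiness 10
J4: 22→25, due 22, tardiness 3
Sum = 0+0+10+3 = 13.
LPT 3, EDD 2, FIFO 13 → minimum 2.

2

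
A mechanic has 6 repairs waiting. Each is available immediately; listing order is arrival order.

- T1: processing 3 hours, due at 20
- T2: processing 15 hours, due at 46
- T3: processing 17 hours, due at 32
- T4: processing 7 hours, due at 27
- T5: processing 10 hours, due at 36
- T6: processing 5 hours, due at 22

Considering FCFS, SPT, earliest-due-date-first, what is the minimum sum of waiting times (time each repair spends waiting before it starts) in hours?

FIFO (arrival order): T1 T2 T3 T4 T5 T6.
T1: waits 0, runs 0→3
T2: waits 3, runs 3→18
T3: waits 18, runs 18→35
T4: waits 35, runs 35→42
T5: waits 42, runs 42→52
T6: waits 52, runs 52→57
Sum = 0+3+18+35+42+52 = 150.
SPT (increasing processing time): T1 T6 T4 T5 T2 T3.
T1: waits 0, runs 0→3
T6: waits 3, runs 3→8
T4: waits 8, runs 8→15
T5: waits 15, runs 15→25
T2: waits 25, runs 25→40
T3: waits 40, runs 40→57
Sum = 0+3+8+15+25+40 = 91.
EDD (increasing due date): T1 T6 T4 T3 T5 T2.
T1: waits 0, runs 0→3
T6: waits 3, runs 3→8
T4: waits 8, runs 8→15
T3: waits 15, runs 15→32
T5: waits 32, runs 32→42
T2: waits 42, runs 42→57
Sum = 0+3+8+15+32+42 = 100.
FIFO 150, SPT 91, EDD 100 → minimum 91.

91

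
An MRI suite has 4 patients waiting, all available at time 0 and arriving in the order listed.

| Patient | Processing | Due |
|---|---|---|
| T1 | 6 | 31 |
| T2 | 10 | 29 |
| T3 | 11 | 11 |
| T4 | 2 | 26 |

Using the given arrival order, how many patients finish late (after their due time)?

FIFO (arrival order): T1 T2 T3 T4.
T1: 0→6, due 31, tardiness 0
T2: 6→16, due 29, tardiness 0
T3: 16→27, due 11, tardiness 16
T4: 27→29, due 26, tardiness 3
Late patients: 2.

2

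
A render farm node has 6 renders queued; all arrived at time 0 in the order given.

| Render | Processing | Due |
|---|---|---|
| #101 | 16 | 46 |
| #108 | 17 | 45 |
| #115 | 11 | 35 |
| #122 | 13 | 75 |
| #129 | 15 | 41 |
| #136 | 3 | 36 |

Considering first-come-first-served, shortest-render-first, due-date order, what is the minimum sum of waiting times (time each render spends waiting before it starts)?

FIFO (arrival order): #101 #108 #115 #122 #129 #136.
#101: waits 0, runs 0→16
#108: waits 16, runs 16→33
#115: waits 33, runs 33→44
#122: waits 44, runs 44→57
#129: waits 57, runs 57→72
#136: waits 72, runs 72→75
Sum = 0+16+33+44+57+72 = 222.
SPT (increasing processing time): #136 #115 #122 #129 #101 #108.
#136: waits 0, runs 0→3
#115: waits 3, runs 3→14
#122: waits 14, runs 14→27
#129: waits 27, runs 27→42
#101: waits 42, runs 42→58
#108: waits 58, runs 58→75
Sum = 0+3+14+27+42+58 = 144.
EDD (increasing due date): #115 #136 #129 #108 #101 #122.
#115: waits 0, runs 0→11
#136: waits 11, runs 11→14
#129: waits 14, runs 14→29
#108: waits 29, runs 29→46
#101: waits 46, runs 46→62
#122: waits 62, runs 62→75
Sum = 0+11+14+29+46+62 = 162.
FIFO 222, SPT 144, EDD 162 → minimum 144.

144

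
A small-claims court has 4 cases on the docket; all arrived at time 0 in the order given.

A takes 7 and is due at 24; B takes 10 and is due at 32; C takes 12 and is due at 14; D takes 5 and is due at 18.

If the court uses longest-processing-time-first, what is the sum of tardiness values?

LPT (decreasing processing time): C B A D.
C: 0→12, due 14, tardiness 0
B: 12→22, due 32, tardiness 0
A: 22→29, due 24, tardiness 5
D: 29→34, due 18, tardiness 16
Sum = 0+0+5+16 = 21.

21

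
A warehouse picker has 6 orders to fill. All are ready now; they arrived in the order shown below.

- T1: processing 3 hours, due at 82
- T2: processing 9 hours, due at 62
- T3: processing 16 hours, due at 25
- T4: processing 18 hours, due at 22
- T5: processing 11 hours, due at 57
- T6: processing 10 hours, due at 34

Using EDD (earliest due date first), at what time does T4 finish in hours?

18

EDD (increasing due date): T4 T3 T6 T5 T2 T1.
T4: 0→18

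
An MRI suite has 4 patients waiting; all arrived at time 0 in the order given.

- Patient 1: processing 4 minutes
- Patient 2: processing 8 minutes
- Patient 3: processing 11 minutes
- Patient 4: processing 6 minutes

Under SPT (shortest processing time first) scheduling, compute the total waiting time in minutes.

SPT (increasing processing time): Patient 1 Patient 4 Patient 2 Patient 3.
Patient 1: waits 0, runs 0→4
Patient 4: waits 4, runs 4→10
Patient 2: waits 10, runs 10→18
Patient 3: waits 18, runs 18→29
Sum = 0+4+10+18 = 32.

32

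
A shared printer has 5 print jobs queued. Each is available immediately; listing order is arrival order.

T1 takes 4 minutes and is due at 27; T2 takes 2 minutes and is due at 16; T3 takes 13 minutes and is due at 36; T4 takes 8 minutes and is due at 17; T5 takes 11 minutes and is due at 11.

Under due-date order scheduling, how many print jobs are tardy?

2

EDD (increasing due date): T5 T2 T4 T1 T3.
T5: 0→11, due 11, tardiness 0
T2: 11→13, due 16, tardiness 0
T4: 13→21, due 17, tardiness 4
T1: 21→25, due 27, tardiness 0
T3: 25→38, due 36, tardiness 2
Late print jobs: 2.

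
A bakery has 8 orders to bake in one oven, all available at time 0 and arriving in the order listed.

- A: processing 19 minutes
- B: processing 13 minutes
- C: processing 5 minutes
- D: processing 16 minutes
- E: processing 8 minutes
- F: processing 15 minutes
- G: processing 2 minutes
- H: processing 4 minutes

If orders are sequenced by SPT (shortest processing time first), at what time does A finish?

SPT (increasing processing time): G H C E B F D A.
G: 0→2
H: 2→6
C: 6→11
E: 11→19
B: 19→32
F: 32→47
D: 47→63
A: 63→82

82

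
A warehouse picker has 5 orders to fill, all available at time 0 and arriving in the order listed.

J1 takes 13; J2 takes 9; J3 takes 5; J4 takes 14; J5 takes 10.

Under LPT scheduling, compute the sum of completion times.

LPT (decreasing processing time): J4 J1 J5 J2 J3.
J4: 0→14
J1: 14→27
J5: 27→37
J2: 37→46
J3: 46→51
Sum = 14+27+37+46+51 = 175.

175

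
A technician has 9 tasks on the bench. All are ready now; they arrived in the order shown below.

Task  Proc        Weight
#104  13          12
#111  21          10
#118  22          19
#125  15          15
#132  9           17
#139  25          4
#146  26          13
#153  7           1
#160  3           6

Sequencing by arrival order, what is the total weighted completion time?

FIFO (arrival order): #104 #111 #118 #125 #132 #139 #146 #153 #160.
#104: finishes 13, weight 12, w·C = 156
#111: finishes 34, weight 10, w·C = 340
#118: finishes 56, weight 19, w·C = 1064
#125: finishes 71, weight 15, w·C = 1065
#132: finishes 80, weight 17, w·C = 1360
#139: finishes 105, weight 4, w·C = 420
#146: finishes 131, weight 13, w·C = 1703
#153: finishes 138, weight 1, w·C = 138
#160: finishes 141, weight 6, w·C = 846
Sum = 156+340+1064+1065+1360+420+1703+138+846 = 7092.

7092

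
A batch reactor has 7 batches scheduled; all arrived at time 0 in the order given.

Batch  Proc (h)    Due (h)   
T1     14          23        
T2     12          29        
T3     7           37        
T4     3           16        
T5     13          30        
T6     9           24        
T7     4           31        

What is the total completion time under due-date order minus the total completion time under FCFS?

EDD (increasing due date): T4 T1 T6 T2 T5 T7 T3.
T4: 0→3
T1: 3→17
T6: 17→26
T2: 26→38
T5: 38→51
T7: 51→55
T3: 55→62
Sum = 3+17+26+38+51+55+62 = 252.
FIFO (arrival order): T1 T2 T3 T4 T5 T6 T7.
T1: 0→14
T2: 14→26
T3: 26→33
T4: 33→36
T5: 36→49
T6: 49→58
T7: 58→62
Sum = 14+26+33+36+49+58+62 = 278.
Difference = 252 − 278 = -26.

-26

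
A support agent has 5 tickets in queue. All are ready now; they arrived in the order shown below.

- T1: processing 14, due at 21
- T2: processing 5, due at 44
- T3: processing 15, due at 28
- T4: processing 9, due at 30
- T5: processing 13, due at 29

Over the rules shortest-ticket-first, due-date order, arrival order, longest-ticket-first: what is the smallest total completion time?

143

SPT (increasing processing time): T2 T4 T5 T1 T3.
T2: 0→5
T4: 5→14
T5: 14→27
T1: 27→41
T3: 41→56
Sum = 5+14+27+41+56 = 143.
EDD (increasing due date): T1 T3 T5 T4 T2.
T1: 0→14
T3: 14→29
T5: 29→42
T4: 42→51
T2: 51→56
Sum = 14+29+42+51+56 = 192.
FIFO (arrival order): T1 T2 T3 T4 T5.
T1: 0→14
T2: 14→19
T3: 19→34
T4: 34→43
T5: 43→56
Sum = 14+19+34+43+56 = 166.
LPT (decreasing processing time): T3 T1 T5 T4 T2.
T3: 0→15
T1: 15→29
T5: 29→42
T4: 42→51
T2: 51→56
Sum = 15+29+42+51+56 = 193.
SPT 143, EDD 192, FIFO 166, LPT 193 → minimum 143.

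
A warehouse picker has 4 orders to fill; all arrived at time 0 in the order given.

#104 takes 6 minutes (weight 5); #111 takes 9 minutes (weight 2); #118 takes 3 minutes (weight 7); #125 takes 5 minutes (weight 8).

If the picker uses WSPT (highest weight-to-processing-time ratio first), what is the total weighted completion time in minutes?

WSPT (decreasing weight/processing-time ratio): #118 #125 #104 #111.
#118: finishes 3, weight 7, w·C = 21
#125: finishes 8, weight 8, w·C = 64
#104: finishes 14, weight 5, w·C = 70
#111: finishes 23, weight 2, w·C = 46
Sum = 21+64+70+46 = 201.

201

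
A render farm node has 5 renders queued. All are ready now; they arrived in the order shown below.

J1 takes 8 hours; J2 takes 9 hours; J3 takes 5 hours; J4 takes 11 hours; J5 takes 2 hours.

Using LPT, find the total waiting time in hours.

92

LPT (decreasing processing time): J4 J2 J1 J3 J5.
J4: waits 0, runs 0→11
J2: waits 11, runs 11→20
J1: waits 20, runs 20→28
J3: waits 28, runs 28→33
J5: waits 33, runs 33→35
Sum = 0+11+20+28+33 = 92.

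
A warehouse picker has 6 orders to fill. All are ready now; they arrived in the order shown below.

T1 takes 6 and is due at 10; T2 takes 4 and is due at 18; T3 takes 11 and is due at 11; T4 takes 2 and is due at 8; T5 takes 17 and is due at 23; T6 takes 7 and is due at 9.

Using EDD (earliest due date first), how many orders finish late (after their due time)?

4

EDD (increasing due date): T4 T6 T1 T3 T2 T5.
T4: 0→2, due 8, tardiness 0
T6: 2→9, due 9, tardiness 0
T1: 9→15, due 10, tardiness 5
T3: 15→26, due 11, tardiness 15
T2: 26→30, due 18, tardiness 12
T5: 30→47, due 23, tardiness 24
Late orders: 4.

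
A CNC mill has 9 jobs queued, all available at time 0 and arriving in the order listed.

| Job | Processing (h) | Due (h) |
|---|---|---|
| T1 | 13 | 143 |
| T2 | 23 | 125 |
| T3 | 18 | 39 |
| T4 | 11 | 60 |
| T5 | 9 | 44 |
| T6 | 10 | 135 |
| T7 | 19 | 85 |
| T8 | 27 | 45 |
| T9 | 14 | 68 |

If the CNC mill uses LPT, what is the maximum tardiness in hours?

LPT (decreasing processing time): T8 T2 T7 T3 T9 T1 T4 T6 T5.
T8: 0→27, due 45, tardiness 0
T2: 27→50, due 125, tardiness 0
T7: 50→69, due 85, tardiness 0
T3: 69→87, due 39, tardiness 48
T9: 87→101, due 68, tardiness 33
T1: 101→114, due 143, tardiness 0
T4: 114→125, due 60, tardiness 65
T6: 125→135, due 135, tardiness 0
T5: 135→144, due 44, tardiness 100
Maximum = 100.

100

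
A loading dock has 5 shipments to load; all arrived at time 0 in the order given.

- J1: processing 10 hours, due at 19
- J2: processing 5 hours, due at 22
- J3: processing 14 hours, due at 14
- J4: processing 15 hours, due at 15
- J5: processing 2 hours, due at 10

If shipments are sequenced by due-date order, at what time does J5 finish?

EDD (increasing due date): J5 J3 J4 J1 J2.
J5: 0→2

2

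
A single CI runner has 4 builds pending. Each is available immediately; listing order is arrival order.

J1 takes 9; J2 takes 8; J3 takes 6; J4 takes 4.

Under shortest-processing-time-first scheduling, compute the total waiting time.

SPT (increasing processing time): J4 J3 J2 J1.
J4: waits 0, runs 0→4
J3: waits 4, runs 4→10
J2: waits 10, runs 10→18
J1: waits 18, runs 18→27
Sum = 0+4+10+18 = 32.

32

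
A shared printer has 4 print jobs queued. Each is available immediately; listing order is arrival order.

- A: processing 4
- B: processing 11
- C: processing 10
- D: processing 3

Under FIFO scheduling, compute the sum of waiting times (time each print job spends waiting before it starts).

44

FIFO (arrival order): A B C D.
A: waits 0, runs 0→4
B: waits 4, runs 4→15
C: waits 15, runs 15→25
D: waits 25, runs 25→28
Sum = 0+4+15+25 = 44.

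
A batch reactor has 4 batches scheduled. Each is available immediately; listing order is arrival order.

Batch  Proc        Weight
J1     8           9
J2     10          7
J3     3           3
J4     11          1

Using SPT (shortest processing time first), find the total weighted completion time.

287

SPT (increasing processing time): J3 J1 J2 J4.
J3: finishes 3, weight 3, w·C = 9
J1: finishes 11, weight 9, w·C = 99
J2: finishes 21, weight 7, w·C = 147
J4: finishes 32, weight 1, w·C = 32
Sum = 9+99+147+32 = 287.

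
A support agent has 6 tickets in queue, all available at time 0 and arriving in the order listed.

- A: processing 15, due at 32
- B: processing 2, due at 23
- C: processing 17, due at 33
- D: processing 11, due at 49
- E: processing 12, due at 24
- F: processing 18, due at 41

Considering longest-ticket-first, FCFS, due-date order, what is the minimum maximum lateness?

26

LPT (decreasing processing time): F C A E D B.
F: 0→18, due 41, lateness -23
C: 18→35, due 33, lateness 2
A: 35→50, due 32, lateness 18
E: 50→62, due 24, lateness 38
D: 62→73, due 49, lateness 24
B: 73→75, due 23, lateness 52
Maximum = 52.
FIFO (arrival order): A B C D E F.
A: 0→15, due 32, lateness -17
B: 15→17, due 23, lateness -6
C: 17→34, due 33, lateness 1
D: 34→45, due 49, lateness -4
E: 45→57, due 24, lateness 33
F: 57→75, due 41, lateness 34
Maximum = 34.
EDD (increasing due date): B E A C F D.
B: 0→2, due 23, lateness -21
E: 2→14, due 24, lateness -10
A: 14→29, due 32, lateness -3
C: 29→46, due 33, lateness 13
F: 46→64, due 41, lateness 23
D: 64→75, due 49, lateness 26
Maximum = 26.
LPT 52, FIFO 34, EDD 26 → minimum 26.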